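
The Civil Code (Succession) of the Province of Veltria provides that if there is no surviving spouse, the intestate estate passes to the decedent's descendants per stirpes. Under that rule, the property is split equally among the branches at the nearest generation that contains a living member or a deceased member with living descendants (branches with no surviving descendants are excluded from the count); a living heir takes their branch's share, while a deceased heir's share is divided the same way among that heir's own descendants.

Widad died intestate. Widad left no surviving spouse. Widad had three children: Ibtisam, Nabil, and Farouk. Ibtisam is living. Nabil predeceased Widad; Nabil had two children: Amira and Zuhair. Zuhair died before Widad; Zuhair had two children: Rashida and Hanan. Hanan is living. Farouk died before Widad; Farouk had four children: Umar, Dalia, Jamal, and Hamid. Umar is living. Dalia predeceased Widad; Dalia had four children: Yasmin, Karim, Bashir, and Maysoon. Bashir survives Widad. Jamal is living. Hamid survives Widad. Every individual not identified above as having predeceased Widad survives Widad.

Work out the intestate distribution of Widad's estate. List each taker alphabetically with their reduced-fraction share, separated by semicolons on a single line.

Amira 1/6; Bashir 1/48; Hamid 1/12; Hanan 1/12; Ibtisam 1/3; Jamal 1/12; Karim 1/48; Maysoon 1/48; Rashida 1/12; Umar 1/12; Yasmin 1/48

There is no surviving spouse, so the entire estate passes to Widad's descendants per stirpes.
The estate is divided into 3 equal shares of 1/3 among Ibtisam, Nabil, Farouk.
Ibtisam is living and takes 1/3.
Nabil predeceased; the 1/3 allotted to Nabil's branch passes to Nabil's issue by representation.
The 1/3 is divided into 2 equal shares of 1/6 among Amira, Zuhair.
Amira is living and takes 1/6.
Zuhair predeceased; the 1/6 allotted to Zuhair's branch passes to Zuhair's issue by representation.
The 1/6 is divided into 2 equal shares of 1/12 among Rashida, Hanan.
Rashida is living and takes 1/12.
Hanan is living and takes 1/12.
Farouk predeceased; the 1/3 allotted to Farouk's branch passes to Farouk's issue by representation.
The 1/3 is divided into 4 equal shares of 1/12 among Umar, Dalia, Jamal, Hamid.
Umar is living and takes 1/12.
Dalia predeceased; the 1/12 allotted to Dalia's branch passes to Dalia's issue by representation.
The 1/12 is divided into 4 equal shares of 1/48 among Yasmin, Karim, Bashir, Maysoon.
Yasmin is living and takes 1/48.
Karim is living and takes 1/48.
Bashir is living and takes 1/48.
Maysoon is living and takes 1/48.
Jamal is living and takes 1/12.
Hamid is living and takes 1/12.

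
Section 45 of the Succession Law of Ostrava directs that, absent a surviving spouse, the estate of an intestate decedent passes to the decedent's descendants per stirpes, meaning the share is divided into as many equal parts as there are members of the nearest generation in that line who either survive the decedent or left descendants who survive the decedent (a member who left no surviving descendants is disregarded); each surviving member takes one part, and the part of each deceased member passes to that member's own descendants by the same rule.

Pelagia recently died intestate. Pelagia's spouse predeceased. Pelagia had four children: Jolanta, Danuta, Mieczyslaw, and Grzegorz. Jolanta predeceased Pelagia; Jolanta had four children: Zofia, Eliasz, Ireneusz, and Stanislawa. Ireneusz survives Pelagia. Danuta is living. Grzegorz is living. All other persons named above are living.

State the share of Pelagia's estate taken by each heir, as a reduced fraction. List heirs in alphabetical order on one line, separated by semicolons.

There is no surviving spouse, so the entire estate passes to Pelagia's descendants per stirpes.
The estate is divided into 4 equal shares of 1/4 among Jolanta, Danuta, Mieczyslaw, Grzegorz.
Jolanta predeceased; the 1/4 allotted to Jolanta's branch passes to Jolanta's issue by representation.
The 1/4 is divided into 4 equal shares of 1/16 among Zofia, Eliasz, Ireneusz, Stanislawa.
Zofia is living and takes 1/16.
Eliasz is living and takes 1/16.
Ireneusz is living and takes 1/16.
Stanislawa is living and takes 1/16.
Danuta is living and takes 1/4.
Mieczyslaw is living and takes 1/4.
Grzegorz is living and takes 1/4.

Danuta 1/4; Eliasz 1/16; Grzegorz 1/4; Ireneusz 1/16; Mieczyslaw 1/4; Stanislawa 1/16; Zofia 1/16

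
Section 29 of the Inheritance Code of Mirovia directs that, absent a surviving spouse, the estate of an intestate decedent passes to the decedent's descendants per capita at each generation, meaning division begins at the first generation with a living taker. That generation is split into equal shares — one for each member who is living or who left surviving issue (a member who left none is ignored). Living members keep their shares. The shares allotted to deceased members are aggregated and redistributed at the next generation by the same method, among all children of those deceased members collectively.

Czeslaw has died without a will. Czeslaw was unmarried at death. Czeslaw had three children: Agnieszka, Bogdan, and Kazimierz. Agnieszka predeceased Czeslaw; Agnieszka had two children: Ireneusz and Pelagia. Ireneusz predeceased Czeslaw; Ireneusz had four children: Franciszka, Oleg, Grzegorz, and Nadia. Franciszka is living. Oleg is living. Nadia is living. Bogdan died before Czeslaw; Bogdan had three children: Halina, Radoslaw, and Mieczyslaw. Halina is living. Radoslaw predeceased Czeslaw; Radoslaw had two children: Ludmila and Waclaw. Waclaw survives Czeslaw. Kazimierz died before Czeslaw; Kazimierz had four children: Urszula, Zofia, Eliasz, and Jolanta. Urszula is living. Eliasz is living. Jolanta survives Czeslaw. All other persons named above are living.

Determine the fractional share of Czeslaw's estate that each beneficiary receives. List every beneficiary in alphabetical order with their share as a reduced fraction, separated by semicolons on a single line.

There is no surviving spouse, so the entire estate passes to Czeslaw's descendants per capita at each generation.
No one at generation 1 (Agnieszka, Bogdan, Kazimierz) is living; moving to the next generation.
At generation 2 (Ireneusz, Pelagia, Halina, Radoslaw, Mieczyslaw, Urszula, Zofia, Eliasz, Jolanta) there are 9 shares of (1)/9 = 1/9 each.
Living: Pelagia, Halina, Mieczyslaw, Urszula, Zofia, Eliasz, and Jolanta — each takes 1/9.
Deceased: Ireneusz and Radoslaw. Their combined 2/9 is pooled and carried to generation 3.
At generation 3 (Franciszka, Oleg, Grzegorz, Nadia, Ludmila, Waclaw) there are 6 shares of (2/9)/6 = 1/27 each.
Living: Franciszka, Oleg, Grzegorz, Nadia, Ludmila, and Waclaw — each takes 1/27.

Eliasz 1/9; Franciszka 1/27; Grzegorz 1/27; Halina 1/9; Jolanta 1/9; Ludmila 1/27; Mieczyslaw 1/9; Nadia 1/27; Oleg 1/27; Pelagia 1/9; Urszula 1/9; Waclaw 1/27; Zofia 1/9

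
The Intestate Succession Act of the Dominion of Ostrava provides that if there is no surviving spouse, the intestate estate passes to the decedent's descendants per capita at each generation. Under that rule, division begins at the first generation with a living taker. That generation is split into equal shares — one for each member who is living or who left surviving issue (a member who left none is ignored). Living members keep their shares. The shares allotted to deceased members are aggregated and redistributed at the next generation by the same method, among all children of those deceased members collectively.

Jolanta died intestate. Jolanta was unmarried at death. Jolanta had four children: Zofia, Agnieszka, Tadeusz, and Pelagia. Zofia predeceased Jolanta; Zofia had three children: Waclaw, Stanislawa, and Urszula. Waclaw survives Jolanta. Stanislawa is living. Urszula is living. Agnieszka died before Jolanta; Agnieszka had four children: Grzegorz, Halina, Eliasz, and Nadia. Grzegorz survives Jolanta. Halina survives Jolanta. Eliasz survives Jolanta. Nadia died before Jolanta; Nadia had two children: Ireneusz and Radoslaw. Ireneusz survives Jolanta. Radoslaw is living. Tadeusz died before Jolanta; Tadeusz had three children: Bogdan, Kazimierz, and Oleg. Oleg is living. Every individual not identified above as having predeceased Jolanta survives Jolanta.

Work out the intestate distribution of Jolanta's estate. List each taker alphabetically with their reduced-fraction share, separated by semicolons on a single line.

Bogdan 3/40; Eliasz 3/40; Grzegorz 3/40; Halina 3/40; Ireneusz 3/80; Kazimierz 3/40; Oleg 3/40; Pelagia 1/4; Radoslaw 3/80; Stanislawa 3/40; Urszula 3/40; Waclaw 3/40

There is no surviving spouse, so the entire estate passes to Jolanta's descendants per capita at each generation.
At generation 1 (Zofia, Agnieszka, Tadeusz, Pelagia) there are 4 shares of (1)/4 = 1/4 each.
Living: Pelagia — each takes 1/4.
Deceased: Zofia, Agnieszka, and Tadeusz. Their combined 3/4 is pooled and carried to generation 2.
At generation 2 (Waclaw, Stanislawa, Urszula, Grzegorz, Halina, Eliasz, Nadia, Bogdan, Kazimierz, Oleg) there are 10 shares of (3/4)/10 = 3/40 each.
Living: Waclaw, Stanislawa, Urszula, Grzegorz, Halina, Eliasz, Bogdan, Kazimierz, and Oleg — each takes 3/40.
Deceased: Nadia. That 3/40 share is carried to generation 3.
At generation 3 (Ireneusz, Radoslaw) there are 2 shares of (3/40)/2 = 3/80 each.
Living: Ireneusz and Radoslaw — each takes 3/80.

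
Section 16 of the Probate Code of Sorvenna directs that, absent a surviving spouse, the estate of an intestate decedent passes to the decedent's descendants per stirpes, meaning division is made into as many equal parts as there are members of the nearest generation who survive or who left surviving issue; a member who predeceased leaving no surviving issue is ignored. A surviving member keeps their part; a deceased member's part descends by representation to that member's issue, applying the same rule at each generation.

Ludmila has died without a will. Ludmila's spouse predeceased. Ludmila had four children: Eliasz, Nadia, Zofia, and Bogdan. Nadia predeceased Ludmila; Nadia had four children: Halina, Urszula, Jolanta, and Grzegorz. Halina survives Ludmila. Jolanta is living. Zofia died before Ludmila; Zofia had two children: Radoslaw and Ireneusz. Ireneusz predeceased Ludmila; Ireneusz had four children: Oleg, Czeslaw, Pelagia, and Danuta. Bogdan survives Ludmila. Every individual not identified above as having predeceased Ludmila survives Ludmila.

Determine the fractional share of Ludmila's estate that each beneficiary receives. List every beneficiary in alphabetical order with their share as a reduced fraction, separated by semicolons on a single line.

There is no surviving spouse, so the entire estate passes to Ludmila's descendants per stirpes.
The estate is divided into 4 equal shares of 1/4 among Eliasz, Nadia, Zofia, Bogdan.
Eliasz is living and takes 1/4.
Nadia predeceased; the 1/4 allotted to Nadia's branch passes to Nadia's issue by representation.
The 1/4 is divided into 4 equal shares of 1/16 among Halina, Urszula, Jolanta, Grzegorz.
Halina is living and takes 1/16.
Urszula is living and takes 1/16.
Jolanta is living and takes 1/16.
Grzegorz is living and takes 1/16.
Zofia predeceased; the 1/4 allotted to Zofia's branch passes to Zofia's issue by representation.
The 1/4 is divided into 2 equal shares of 1/8 among Radoslaw, Ireneusz.
Radoslaw is living and takes 1/8.
Ireneusz predeceased; the 1/8 allotted to Ireneusz's branch passes to Ireneusz's issue by representation.
The 1/8 is divided into 4 equal shares of 1/32 among Oleg, Czeslaw, Pelagia, Danuta.
Oleg is living and takes 1/32.
Czeslaw is living and takes 1/32.
Pelagia is living and takes 1/32.
Danuta is living and takes 1/32.
Bogdan is living and takes 1/4.

Bogdan 1/4; Czeslaw 1/32; Danuta 1/32; Eliasz 1/4; Grzegorz 1/16; Halina 1/16; Jolanta 1/16; Oleg 1/32; Pelagia 1/32; Radoslaw 1/8; Urszula 1/16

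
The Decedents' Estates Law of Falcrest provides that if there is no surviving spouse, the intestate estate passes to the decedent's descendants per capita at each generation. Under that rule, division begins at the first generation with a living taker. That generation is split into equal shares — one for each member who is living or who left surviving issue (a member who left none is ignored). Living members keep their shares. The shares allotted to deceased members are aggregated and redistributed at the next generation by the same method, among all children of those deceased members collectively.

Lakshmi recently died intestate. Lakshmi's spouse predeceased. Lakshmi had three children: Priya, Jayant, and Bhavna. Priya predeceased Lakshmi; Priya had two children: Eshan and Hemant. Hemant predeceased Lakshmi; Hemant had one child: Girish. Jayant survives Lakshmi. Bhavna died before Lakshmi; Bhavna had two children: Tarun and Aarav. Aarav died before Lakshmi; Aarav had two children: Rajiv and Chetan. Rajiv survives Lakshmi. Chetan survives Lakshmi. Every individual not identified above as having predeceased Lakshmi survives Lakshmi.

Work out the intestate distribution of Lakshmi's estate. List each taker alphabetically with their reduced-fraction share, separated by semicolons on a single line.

Chetan 1/9; Eshan 1/6; Girish 1/9; Jayant 1/3; Rajiv 1/9; Tarun 1/6

There is no surviving spouse, so the entire estate passes to Lakshmi's descendants per capita at each generation.
At generation 1 (Priya, Jayant, Bhavna) there are 3 shares of (1)/3 = 1/3 each.
Living: Jayant — each takes 1/3.
Deceased: Priya and Bhavna. Their combined 2/3 is pooled and carried to generation 2.
At generation 2 (Eshan, Hemant, Tarun, Aarav) there are 4 shares of (2/3)/4 = 1/6 each.
Living: Eshan and Tarun — each takes 1/6.
Deceased: Hemant and Aarav. Their combined 1/3 is pooled and carried to generation 3.
At generation 3 (Girish, Rajiv, Chetan) there are 3 shares of (1/3)/3 = 1/9 each.
Living: Girish, Rajiv, and Chetan — each takes 1/9.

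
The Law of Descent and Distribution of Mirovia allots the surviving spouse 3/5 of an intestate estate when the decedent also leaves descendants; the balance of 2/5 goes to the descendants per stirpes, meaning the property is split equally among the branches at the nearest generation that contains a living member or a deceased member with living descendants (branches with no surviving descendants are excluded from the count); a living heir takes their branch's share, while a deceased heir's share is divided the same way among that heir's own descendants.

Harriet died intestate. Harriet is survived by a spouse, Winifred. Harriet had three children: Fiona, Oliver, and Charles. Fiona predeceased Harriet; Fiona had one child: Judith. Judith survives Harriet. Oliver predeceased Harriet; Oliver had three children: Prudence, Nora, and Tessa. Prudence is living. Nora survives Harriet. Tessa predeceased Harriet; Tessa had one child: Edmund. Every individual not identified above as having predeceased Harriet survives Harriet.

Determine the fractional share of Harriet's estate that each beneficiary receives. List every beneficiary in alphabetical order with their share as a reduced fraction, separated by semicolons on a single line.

Winifred, as surviving spouse, takes 3/5.
The remaining 2/5 passes to Harriet's descendants per stirpes.
The 2/5 is divided into 3 equal shares of 2/15 among Fiona, Oliver, Charles.
Fiona predeceased; the 2/15 allotted to Fiona's branch passes to Fiona's issue by representation.
Judith is the sole taker at this level and receives the full 2/15.
Oliver predeceased; the 2/15 allotted to Oliver's branch passes to Oliver's issue by representation.
The 2/15 is divided into 3 equal shares of 2/45 among Prudence, Nora, Tessa.
Prudence is living and takes 2/45.
Nora is living and takes 2/45.
Tessa predeceased; the 2/45 allotted to Tessa's branch passes to Tessa's issue by representation.
Edmund is the sole taker at this level and receives the full 2/45.
Charles is living and takes 2/15.

Charles 2/15; Edmund 2/45; Judith 2/15; Nora 2/45; Prudence 2/45; Winifred 3/5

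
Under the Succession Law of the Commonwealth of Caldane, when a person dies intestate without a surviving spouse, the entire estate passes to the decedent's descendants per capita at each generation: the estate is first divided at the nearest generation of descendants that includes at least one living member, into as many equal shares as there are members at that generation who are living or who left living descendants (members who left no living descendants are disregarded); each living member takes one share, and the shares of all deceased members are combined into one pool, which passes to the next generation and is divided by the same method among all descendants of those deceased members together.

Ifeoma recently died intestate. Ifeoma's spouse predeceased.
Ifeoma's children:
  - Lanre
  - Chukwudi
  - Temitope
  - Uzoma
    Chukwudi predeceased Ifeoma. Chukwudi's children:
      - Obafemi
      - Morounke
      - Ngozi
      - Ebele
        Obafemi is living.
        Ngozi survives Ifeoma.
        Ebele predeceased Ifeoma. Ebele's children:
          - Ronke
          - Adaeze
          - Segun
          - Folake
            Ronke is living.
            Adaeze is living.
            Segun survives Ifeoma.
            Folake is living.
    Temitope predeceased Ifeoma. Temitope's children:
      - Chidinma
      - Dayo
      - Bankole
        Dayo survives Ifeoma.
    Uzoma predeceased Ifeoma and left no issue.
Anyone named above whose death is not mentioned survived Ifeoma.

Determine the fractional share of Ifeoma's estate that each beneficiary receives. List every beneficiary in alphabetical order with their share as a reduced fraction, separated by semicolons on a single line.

There is no surviving spouse, so the entire estate passes to Ifeoma's descendants per capita at each generation.
At generation 1 (Lanre, Chukwudi, Temitope) there are 3 shares of (1)/3 = 1/3 each.
Living: Lanre — each takes 1/3.
Deceased: Chukwudi and Temitope. Their combined 2/3 is pooled and carried to generation 2.
At generation 2 (Obafemi, Morounke, Ngozi, Ebele, Chidinma, Dayo, Bankole) there are 7 shares of (2/3)/7 = 2/21 each.
Living: Obafemi, Morounke, Ngozi, Chidinma, Dayo, and Bankole — each takes 2/21.
Deceased: Ebele. That 2/21 share is carried to generation 3.
At generation 3 (Ronke, Adaeze, Segun, Folake) there are 4 shares of (2/21)/4 = 1/42 each.
Living: Ronke, Adaeze, Segun, and Folake — each takes 1/42.

Adaeze 1/42; Bankole 2/21; Chidinma 2/21; Dayo 2/21; Folake 1/42; Lanre 1/3; Morounke 2/21; Ngozi 2/21; Obafemi 2/21; Ronke 1/42; Segun 1/42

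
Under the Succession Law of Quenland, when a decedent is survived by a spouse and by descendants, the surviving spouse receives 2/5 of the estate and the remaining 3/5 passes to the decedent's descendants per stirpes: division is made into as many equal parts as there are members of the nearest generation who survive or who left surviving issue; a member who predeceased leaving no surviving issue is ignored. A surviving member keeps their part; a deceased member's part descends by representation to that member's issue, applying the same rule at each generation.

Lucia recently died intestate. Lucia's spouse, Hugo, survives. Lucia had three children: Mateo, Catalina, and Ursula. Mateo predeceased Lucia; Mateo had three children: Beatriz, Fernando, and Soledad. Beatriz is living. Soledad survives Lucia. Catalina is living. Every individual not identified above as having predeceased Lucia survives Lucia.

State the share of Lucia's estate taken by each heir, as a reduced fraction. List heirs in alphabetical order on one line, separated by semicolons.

Hugo, as surviving spouse, takes 2/5.
The remaining 3/5 passes to Lucia's descendants per stirpes.
The 3/5 is divided into 3 equal shares of 1/5 among Mateo, Catalina, Ursula.
Mateo predeceased; the 1/5 allotted to Mateo's branch passes to Mateo's issue by representation.
The 1/5 is divided into 3 equal shares of 1/15 among Beatriz, Fernando, Soledad.
Beatriz is living and takes 1/15.
Fernando is living and takes 1/15.
Soledad is living and takes 1/15.
Catalina is living and takes 1/5.
Ursula is living and takes 1/5.

Beatriz 1/15; Catalina 1/5; Fernando 1/15; Hugo 2/5; Soledad 1/15; Ursula 1/5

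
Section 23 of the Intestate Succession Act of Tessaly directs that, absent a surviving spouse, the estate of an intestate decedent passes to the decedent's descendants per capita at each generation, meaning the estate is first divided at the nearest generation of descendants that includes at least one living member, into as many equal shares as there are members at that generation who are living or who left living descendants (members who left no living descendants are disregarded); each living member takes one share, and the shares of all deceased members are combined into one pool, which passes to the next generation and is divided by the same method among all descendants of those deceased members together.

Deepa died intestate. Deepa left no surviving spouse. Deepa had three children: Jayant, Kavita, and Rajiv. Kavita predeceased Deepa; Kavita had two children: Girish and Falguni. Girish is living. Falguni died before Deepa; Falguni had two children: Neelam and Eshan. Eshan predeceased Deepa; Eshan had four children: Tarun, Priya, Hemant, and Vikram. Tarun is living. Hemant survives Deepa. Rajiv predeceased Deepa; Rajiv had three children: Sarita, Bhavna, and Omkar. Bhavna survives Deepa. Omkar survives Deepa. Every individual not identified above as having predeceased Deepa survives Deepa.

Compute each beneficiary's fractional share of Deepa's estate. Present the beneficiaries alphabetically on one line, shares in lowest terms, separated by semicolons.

Bhavna 2/15; Girish 2/15; Hemant 1/60; Jayant 1/3; Neelam 1/15; Omkar 2/15; Priya 1/60; Sarita 2/15; Tarun 1/60; Vikram 1/60

There is no surviving spouse, so the entire estate passes to Deepa's descendants per capita at each generation.
At generation 1 (Jayant, Kavita, Rajiv) there are 3 shares of (1)/3 = 1/3 each.
Living: Jayant — each takes 1/3.
Deceased: Kavita and Rajiv. Their combined 2/3 is pooled and carried to generation 2.
At generation 2 (Girish, Falguni, Sarita, Bhavna, Omkar) there are 5 shares of (2/3)/5 = 2/15 each.
Living: Girish, Sarita, Bhavna, and Omkar — each takes 2/15.
Deceased: Falguni. That 2/15 share is carried to generation 3.
At generation 3 (Neelam, Eshan) there are 2 shares of (2/15)/2 = 1/15 each.
Living: Neelam — each takes 1/15.
Deceased: Eshan. That 1/15 share is carried to generation 4.
At generation 4 (Tarun, Priya, Hemant, Vikram) there are 4 shares of (1/15)/4 = 1/60 each.
Living: Tarun, Priya, Hemant, and Vikram — each takes 1/60.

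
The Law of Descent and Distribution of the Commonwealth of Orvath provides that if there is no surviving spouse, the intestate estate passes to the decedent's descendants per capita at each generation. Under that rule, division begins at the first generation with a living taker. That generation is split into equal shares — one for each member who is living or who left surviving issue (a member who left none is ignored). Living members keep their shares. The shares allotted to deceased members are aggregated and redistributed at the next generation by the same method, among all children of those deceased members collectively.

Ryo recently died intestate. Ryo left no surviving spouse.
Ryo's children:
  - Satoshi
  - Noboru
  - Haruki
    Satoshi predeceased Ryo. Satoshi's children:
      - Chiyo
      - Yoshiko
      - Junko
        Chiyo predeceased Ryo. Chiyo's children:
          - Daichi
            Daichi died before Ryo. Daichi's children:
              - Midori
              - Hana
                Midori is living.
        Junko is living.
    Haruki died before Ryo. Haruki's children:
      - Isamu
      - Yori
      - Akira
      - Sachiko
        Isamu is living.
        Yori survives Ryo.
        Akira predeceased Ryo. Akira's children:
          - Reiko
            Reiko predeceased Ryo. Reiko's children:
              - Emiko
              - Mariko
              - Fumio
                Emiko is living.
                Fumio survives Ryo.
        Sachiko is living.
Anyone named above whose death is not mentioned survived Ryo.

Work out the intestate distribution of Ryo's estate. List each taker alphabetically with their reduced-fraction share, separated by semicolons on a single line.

There is no surviving spouse, so the entire estate passes to Ryo's descendants per capita at each generation.
At generation 1 (Satoshi, Noboru, Haruki) there are 3 shares of (1)/3 = 1/3 each.
Living: Noboru — each takes 1/3.
Deceased: Satoshi and Haruki. Their combined 2/3 is pooled and carried to generation 2.
At generation 2 (Chiyo, Yoshiko, Junko, Isamu, Yori, Akira, Sachiko) there are 7 shares of (2/3)/7 = 2/21 each.
Living: Yoshiko, Junko, Isamu, Yori, and Sachiko — each takes 2/21.
Deceased: Chiyo and Akira. Their combined 4/21 is pooled and carried to generation 3.
At generation 3 (Daichi, Reiko) there are 2 shares of (4/21)/2 = 2/21 each.
Deceased: Daichi and Reiko. Their combined 4/21 is pooled and carried to generation 4.
At generation 4 (Midori, Hana, Emiko, Mariko, Fumio) there are 5 shares of (4/21)/5 = 4/105 each.
Living: Midori, Hana, Emiko, Mariko, and Fumio — each takes 4/105.

Emiko 4/105; Fumio 4/105; Hana 4/105; Isamu 2/21; Junko 2/21; Mariko 4/105; Midori 4/105; Noboru 1/3; Sachiko 2/21; Yori 2/21; Yoshiko 2/21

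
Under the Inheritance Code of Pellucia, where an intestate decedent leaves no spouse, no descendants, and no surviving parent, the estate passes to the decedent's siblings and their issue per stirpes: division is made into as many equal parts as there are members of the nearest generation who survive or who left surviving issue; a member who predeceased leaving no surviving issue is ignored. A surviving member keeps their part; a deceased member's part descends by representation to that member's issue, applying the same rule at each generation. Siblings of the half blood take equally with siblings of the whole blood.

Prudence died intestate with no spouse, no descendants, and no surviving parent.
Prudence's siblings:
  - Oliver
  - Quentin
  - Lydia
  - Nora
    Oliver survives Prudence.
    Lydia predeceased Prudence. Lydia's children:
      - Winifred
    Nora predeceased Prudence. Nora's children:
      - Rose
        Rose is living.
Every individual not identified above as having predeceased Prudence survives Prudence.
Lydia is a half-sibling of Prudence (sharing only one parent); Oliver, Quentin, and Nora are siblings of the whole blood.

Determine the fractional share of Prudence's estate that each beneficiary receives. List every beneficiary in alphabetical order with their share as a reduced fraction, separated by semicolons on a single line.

Oliver 1/4; Quentin 1/4; Rose 1/4; Winifred 1/4

No spouse, descendants, or parent survives, so the estate passes to Prudence's siblings per stirpes.
Half-blood and whole-blood siblings take equally under the stated rule.
The estate is divided into 4 equal shares of 1/4 among Oliver, Quentin, Lydia, Nora.
Oliver is living and takes 1/4.
Quentin is living and takes 1/4.
Lydia predeceased; the 1/4 allotted to Lydia's branch passes to Lydia's issue by representation.
Winifred is the sole taker at this level and receives the full 1/4.
Nora predeceased; the 1/4 allotted to Nora's branch passes to Nora's issue by representation.
Rose is the sole taker at this level and receives the full 1/4.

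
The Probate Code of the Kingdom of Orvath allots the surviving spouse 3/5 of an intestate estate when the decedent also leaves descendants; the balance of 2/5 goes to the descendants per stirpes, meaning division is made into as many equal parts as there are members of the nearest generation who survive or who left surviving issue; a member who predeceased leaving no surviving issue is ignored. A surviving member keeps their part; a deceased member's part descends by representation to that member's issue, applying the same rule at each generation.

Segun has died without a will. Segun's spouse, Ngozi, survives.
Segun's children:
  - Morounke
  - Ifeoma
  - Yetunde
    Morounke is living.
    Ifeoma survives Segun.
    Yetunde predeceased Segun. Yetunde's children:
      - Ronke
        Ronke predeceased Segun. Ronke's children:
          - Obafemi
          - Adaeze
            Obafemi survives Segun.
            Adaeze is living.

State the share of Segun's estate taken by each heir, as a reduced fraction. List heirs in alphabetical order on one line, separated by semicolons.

Adaeze 1/15; Ifeoma 2/15; Morounke 2/15; Ngozi 3/5; Obafemi 1/15

Ngozi, as surviving spouse, takes 3/5.
The remaining 2/5 passes to Segun's descendants per stirpes.
The 2/5 is divided into 3 equal shares of 2/15 among Morounke, Ifeoma, Yetunde.
Morounke is living and takes 2/15.
Ifeoma is living and takes 2/15.
Yetunde predeceased; the 2/15 allotted to Yetunde's branch passes to Yetunde's issue by representation.
Ronke's line is the sole branch at this level, so the full 2/15 passes to Ronke's issue by representation.
The 2/15 is divided into 2 equal shares of 1/15 among Obafemi, Adaeze.
Obafemi is living and takes 1/15.
Adaeze is living and takes 1/15.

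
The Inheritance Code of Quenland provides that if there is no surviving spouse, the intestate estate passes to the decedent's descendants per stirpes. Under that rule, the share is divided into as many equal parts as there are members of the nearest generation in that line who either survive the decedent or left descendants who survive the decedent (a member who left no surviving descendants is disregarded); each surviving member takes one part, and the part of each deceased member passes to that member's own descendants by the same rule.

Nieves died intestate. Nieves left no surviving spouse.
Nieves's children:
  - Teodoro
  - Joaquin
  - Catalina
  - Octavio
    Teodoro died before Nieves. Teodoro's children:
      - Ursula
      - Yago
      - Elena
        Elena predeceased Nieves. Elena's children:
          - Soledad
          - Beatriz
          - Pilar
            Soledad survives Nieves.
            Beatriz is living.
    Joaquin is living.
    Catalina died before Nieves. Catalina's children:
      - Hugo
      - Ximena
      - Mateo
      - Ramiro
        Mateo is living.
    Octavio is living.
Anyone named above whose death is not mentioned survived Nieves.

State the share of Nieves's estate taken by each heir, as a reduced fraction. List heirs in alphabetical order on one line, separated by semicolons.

There is no surviving spouse, so the entire estate passes to Nieves's descendants per stirpes.
The estate is divided into 4 equal shares of 1/4 among Teodoro, Joaquin, Catalina, Octavio.
Teodoro predeceased; the 1/4 allotted to Teodoro's branch passes to Teodoro's issue by representation.
The 1/4 is divided into 3 equal shares of 1/12 among Ursula, Yago, Elena.
Ursula is living and takes 1/12.
Yago is living and takes 1/12.
Elena predeceased; the 1/12 allotted to Elena's branch passes to Elena's issue by representation.
The 1/12 is divided into 3 equal shares of 1/36 among Soledad, Beatriz, Pilar.
Soledad is living and takes 1/36.
Beatriz is living and takes 1/36.
Pilar is living and takes 1/36.
Joaquin is living and takes 1/4.
Catalina predeceased; the 1/4 allotted to Catalina's branch passes to Catalina's issue by representation.
The 1/4 is divided into 4 equal shares of 1/16 among Hugo, Ximena, Mateo, Ramiro.
Hugo is living and takes 1/16.
Ximena is living and takes 1/16.
Mateo is living and takes 1/16.
Ramiro is living and takes 1/16.
Octavio is living and takes 1/4.

Beatriz 1/36; Hugo 1/16; Joaquin 1/4; Mateo 1/16; Octavio 1/4; Pilar 1/36; Ramiro 1/16; Soledad 1/36; Ursula 1/12; Ximena 1/16; Yago 1/12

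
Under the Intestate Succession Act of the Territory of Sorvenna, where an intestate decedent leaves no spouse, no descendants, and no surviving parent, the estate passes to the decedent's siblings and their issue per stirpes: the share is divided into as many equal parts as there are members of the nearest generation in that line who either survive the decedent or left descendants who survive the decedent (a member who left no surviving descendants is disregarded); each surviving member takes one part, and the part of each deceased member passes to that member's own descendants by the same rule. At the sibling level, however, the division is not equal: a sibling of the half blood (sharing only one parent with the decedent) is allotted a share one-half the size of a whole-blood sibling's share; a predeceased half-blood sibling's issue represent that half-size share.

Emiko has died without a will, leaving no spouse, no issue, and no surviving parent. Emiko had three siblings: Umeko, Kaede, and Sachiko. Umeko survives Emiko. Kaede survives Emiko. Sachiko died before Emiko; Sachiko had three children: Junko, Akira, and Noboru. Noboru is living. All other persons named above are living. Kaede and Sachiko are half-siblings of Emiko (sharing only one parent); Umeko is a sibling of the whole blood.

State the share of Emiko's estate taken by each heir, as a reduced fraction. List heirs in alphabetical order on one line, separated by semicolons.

Akira 1/12; Junko 1/12; Kaede 1/4; Noboru 1/12; Umeko 1/2

No spouse, descendants, or parent survives, so the estate passes to Emiko's siblings per stirpes.
Half-blood siblings count for one-half the weight of whole-blood siblings at the initial division.
Dividing 1 in proportion to weights (total weight 2): Umeko (weight 1) → 1/2; Kaede (weight 1/2) → 1/4; Sachiko (weight 1/2) → 1/4.
Umeko is living and takes 1/2.
Kaede is living and takes 1/4.
Sachiko predeceased; the 1/4 allotted to Sachiko's branch passes to Sachiko's issue by representation.
The 1/4 is divided into 3 equal shares of 1/12 among Junko, Akira, Noboru.
Junko is living and takes 1/12.
Akira is living and takes 1/12.
Noboru is living and takes 1/12.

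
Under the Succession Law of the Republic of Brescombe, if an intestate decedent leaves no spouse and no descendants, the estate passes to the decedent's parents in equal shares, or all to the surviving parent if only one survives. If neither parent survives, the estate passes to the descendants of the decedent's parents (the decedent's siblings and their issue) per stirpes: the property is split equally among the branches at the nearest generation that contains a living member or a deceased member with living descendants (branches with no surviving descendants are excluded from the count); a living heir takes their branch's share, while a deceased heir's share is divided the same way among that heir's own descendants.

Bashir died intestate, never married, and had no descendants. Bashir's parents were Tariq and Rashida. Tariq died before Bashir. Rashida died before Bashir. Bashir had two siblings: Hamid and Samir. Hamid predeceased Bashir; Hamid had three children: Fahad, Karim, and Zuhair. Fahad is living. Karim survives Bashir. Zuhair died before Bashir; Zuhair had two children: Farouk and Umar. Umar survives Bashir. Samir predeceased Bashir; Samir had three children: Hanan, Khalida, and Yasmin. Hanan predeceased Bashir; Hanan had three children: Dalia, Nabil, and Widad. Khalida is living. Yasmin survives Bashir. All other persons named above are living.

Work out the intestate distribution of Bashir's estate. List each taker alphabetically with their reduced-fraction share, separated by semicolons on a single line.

Neither parent survives and there are no descendants, so the estate passes to Bashir's siblings and their issue per stirpes.
The estate is divided into 2 equal shares of 1/2 among Hamid, Samir.
Hamid predeceased; the 1/2 allotted to Hamid's branch passes to Hamid's issue by representation.
The 1/2 is divided into 3 equal shares of 1/6 among Fahad, Karim, Zuhair.
Fahad is living and takes 1/6.
Karim is living and takes 1/6.
Zuhair predeceased; the 1/6 allotted to Zuhair's branch passes to Zuhair's issue by representation.
The 1/6 is divided into 2 equal shares of 1/12 among Farouk, Umar.
Farouk is living and takes 1/12.
Umar is living and takes 1/12.
Samir predeceased; the 1/2 allotted to Samir's branch passes to Samir's issue by representation.
The 1/2 is divided into 3 equal shares of 1/6 among Hanan, Khalida, Yasmin.
Hanan predeceased; the 1/6 allotted to Hanan's branch passes to Hanan's issue by representation.
The 1/6 is divided into 3 equal shares of 1/18 among Dalia, Nabil, Widad.
Dalia is living and takes 1/18.
Nabil is living and takes 1/18.
Widad is living and takes 1/18.
Khalida is living and takes 1/6.
Yasmin is living and takes 1/6.

Dalia 1/18; Fahad 1/6; Farouk 1/12; Karim 1/6; Khalida 1/6; Nabil 1/18; Umar 1/12; Widad 1/18; Yasmin 1/6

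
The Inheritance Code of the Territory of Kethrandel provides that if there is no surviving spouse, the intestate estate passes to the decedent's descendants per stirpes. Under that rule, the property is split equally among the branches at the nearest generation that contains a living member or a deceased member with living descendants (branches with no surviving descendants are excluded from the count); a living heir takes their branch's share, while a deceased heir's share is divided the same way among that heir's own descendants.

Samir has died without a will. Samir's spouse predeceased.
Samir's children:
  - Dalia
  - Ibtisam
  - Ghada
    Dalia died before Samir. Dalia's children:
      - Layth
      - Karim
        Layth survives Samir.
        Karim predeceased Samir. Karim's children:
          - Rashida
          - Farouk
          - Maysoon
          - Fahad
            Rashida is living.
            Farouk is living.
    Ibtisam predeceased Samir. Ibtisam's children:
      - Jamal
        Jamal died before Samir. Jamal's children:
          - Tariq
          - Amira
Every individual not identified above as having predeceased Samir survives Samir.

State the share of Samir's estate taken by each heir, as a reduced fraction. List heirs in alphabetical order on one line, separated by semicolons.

Amira 1/6; Fahad 1/24; Farouk 1/24; Ghada 1/3; Layth 1/6; Maysoon 1/24; Rashida 1/24; Tariq 1/6

There is no surviving spouse, so the entire estate passes to Samir's descendants per stirpes.
The estate is divided into 3 equal shares of 1/3 among Dalia, Ibtisam, Ghada.
Dalia predeceased; the 1/3 allotted to Dalia's branch passes to Dalia's issue by representation.
The 1/3 is divided into 2 equal shares of 1/6 among Layth, Karim.
Layth is living and takes 1/6.
Karim predeceased; the 1/6 allotted to Karim's branch passes to Karim's issue by representation.
The 1/6 is divided into 4 equal shares of 1/24 among Rashida, Farouk, Maysoon, Fahad.
Rashida is living and takes 1/24.
Farouk is living and takes 1/24.
Maysoon is living and takes 1/24.
Fahad is living and takes 1/24.
Ibtisam predeceased; the 1/3 allotted to Ibtisam's branch passes to Ibtisam's issue by representation.
Jamal's line is the sole branch at this level, so the full 1/3 passes to Jamal's issue by representation.
The 1/3 is divided into 2 equal shares of 1/6 among Tariq, Amira.
Tariq is living and takes 1/6.
Amira is living and takes 1/6.
Ghada is living and takes 1/3.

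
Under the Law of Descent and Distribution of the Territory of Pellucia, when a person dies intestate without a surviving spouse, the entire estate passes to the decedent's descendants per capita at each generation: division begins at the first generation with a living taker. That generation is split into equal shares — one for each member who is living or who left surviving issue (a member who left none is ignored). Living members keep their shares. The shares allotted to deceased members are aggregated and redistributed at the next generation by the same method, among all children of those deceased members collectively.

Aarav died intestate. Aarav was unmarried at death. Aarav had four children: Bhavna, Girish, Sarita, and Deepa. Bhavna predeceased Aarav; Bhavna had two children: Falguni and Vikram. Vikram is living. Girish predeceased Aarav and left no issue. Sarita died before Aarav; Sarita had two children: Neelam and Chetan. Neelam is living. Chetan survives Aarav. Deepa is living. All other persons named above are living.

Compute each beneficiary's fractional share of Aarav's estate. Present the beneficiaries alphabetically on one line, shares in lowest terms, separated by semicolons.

There is no surviving spouse, so the entire estate passes to Aarav's descendants per capita at each generation.
At generation 1 (Bhavna, Sarita, Deepa) there are 3 shares of (1)/3 = 1/3 each.
Living: Deepa — each takes 1/3.
Deceased: Bhavna and Sarita. Their combined 2/3 is pooled and carried to generation 2.
At generation 2 (Falguni, Vikram, Neelam, Chetan) there are 4 shares of (2/3)/4 = 1/6 each.
Living: Falguni, Vikram, Neelam, and Chetan — each takes 1/6.

Chetan 1/6; Deepa 1/3; Falguni 1/6; Neelam 1/6; Vikram 1/6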